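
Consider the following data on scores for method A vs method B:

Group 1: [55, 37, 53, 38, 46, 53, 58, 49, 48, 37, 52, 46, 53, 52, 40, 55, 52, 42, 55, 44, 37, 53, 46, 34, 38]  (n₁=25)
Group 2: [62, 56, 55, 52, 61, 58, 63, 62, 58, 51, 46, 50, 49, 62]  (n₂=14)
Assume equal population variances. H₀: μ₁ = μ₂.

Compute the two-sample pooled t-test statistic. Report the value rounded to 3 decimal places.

x̄₁=46.920, s₁=7.228, n₁=25
x̄₂=56.071, s₂=5.663, n₂=14
s_p² = [24·7.228² + 13·5.663²]/37 = 45.1559
SE = √(s_p²·(1/25+1/14)) = 2.2431
t = (46.920−56.071)/2.2431 = -4.0797
df = 37

test statistic = -4.080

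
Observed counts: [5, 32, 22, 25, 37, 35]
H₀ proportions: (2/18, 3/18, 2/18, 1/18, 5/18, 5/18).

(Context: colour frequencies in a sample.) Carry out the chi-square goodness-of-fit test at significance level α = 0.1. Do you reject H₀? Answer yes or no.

n = 156; E_i = n·p_i = [17.33, 26.00, 17.33, 8.67, 43.33, 43.33]
χ² = (5−17.33)²/17.33 + (32−26.00)²/26.00 + (22−17.33)²/17.33 + (25−8.67)²/8.67 + (37−43.33)²/43.33 + (35−43.33)²/43.33 = 44.7269
df = 5
p-value (upper-tail) = 0.00000
At α=0.1: p < α → reject H₀

reject H₀: yes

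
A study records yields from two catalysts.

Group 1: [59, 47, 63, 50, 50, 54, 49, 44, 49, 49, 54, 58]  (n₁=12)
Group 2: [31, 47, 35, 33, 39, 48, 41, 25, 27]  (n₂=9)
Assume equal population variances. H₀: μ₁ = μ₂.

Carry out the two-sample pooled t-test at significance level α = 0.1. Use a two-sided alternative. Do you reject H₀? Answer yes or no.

reject H₀: yes

x̄₁=52.167, s₁=5.540, n₁=12
x̄₂=36.222, s₂=8.182, n₂=9
s_p² = [11·5.540² + 8·8.182²]/19 = 45.9591
SE = √(s_p²·(1/12+1/9)) = 2.9894
t = (52.167−36.222)/2.9894 = 5.3337
df = 19
p-value (two-sided) = 0.00004
At α=0.1: p < α → reject H₀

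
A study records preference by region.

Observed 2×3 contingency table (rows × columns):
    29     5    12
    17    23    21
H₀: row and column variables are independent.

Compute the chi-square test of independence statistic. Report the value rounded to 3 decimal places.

Row totals [46, 61], col totals [46, 28, 33], n=107
χ² = (29−19.78)²/19.78 + (5−12.04)²/12.04 + (12−14.19)²/14.19 + (17−26.22)²/26.22 + (23−15.96)²/15.96 + (21−18.81)²/18.81 = 15.3554
df = 2

test statistic = 15.355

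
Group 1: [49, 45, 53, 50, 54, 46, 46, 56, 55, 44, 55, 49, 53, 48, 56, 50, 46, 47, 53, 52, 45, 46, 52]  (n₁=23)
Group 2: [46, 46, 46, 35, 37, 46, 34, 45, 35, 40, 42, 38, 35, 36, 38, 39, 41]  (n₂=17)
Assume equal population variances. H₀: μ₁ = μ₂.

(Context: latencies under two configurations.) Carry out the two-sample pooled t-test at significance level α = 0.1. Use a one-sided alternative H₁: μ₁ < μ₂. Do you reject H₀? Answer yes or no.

x̄₁=50.000, s₁=3.920, n₁=23
x̄₂=39.941, s₂=4.465, n₂=17
s_p² = [22·3.920² + 16·4.465²]/38 = 17.2879
SE = √(s_p²·(1/23+1/17)) = 1.3299
t = (50.000−39.941)/1.3299 = 7.5637
df = 38
p-value (one-sided, H₁ less) = 1.00000
At α=0.1: p ≥ α → fail to reject H₀

reject H₀: no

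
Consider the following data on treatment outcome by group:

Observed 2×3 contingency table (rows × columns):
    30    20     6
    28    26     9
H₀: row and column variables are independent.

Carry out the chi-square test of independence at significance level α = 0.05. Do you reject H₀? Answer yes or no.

reject H₀: no

Row totals [56, 63], col totals [58, 46, 15], n=119
χ² = (30−27.29)²/27.29 + (20−21.65)²/21.65 + (6−7.06)²/7.06 + (28−30.71)²/30.71 + (26−24.35)²/24.35 + (9−7.94)²/7.94 = 1.0434
df = 2
p-value (upper-tail) = 0.59350
At α=0.05: p ≥ α → fail to reject H₀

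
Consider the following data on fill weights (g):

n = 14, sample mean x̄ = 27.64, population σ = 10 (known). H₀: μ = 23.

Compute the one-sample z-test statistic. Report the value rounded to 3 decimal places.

SE = σ/√n = 10/√14 = 2.6726
z = (x̄−μ₀)/SE = (27.64−23)/2.6726 = 1.7361

test statistic = 1.736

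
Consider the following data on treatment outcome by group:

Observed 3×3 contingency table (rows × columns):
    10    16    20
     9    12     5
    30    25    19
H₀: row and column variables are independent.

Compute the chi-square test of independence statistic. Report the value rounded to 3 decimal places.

Row totals [46, 26, 74], col totals [49, 53, 44], n=146
χ² = (10−15.44)²/15.44 + (16−16.70)²/16.70 + (20−13.86)²/13.86 + (9−8.73)²/8.73 + (12−9.44)²/9.44 + (5−7.84)²/7.84 + (30−24.84)²/24.84 + (25−26.86)²/26.86 + (19−22.30)²/22.30 = 8.0836
df = 4

test statistic = 8.084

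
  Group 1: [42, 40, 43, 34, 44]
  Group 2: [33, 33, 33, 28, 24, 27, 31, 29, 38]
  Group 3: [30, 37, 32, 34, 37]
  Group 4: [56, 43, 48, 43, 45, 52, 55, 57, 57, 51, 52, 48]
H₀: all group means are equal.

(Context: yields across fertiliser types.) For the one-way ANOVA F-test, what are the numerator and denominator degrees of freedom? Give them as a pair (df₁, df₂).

degrees of freedom = [3, 27]

k = 4 groups, N = 31 total
df = (k−1, N−k) = (4−1, 31−4) = (3, 27)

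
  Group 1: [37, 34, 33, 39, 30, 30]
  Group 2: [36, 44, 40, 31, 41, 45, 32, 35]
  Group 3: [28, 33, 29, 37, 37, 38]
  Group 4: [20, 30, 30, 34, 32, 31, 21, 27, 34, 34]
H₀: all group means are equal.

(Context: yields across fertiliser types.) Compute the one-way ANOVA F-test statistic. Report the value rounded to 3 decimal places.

Group means [33.83, 38.00, 33.67, 29.30], grand mean 33.400
SSB = Σnᵢ(x̄ᵢ−x̄)² = 338.933; SSW = ΣΣ(x−x̄ᵢ)² = 596.267
MSB = 338.933/3 = 112.9778; MSW = 596.267/26 = 22.9333
F = MSB/MSW = 4.9264
df = (3, 26)

test statistic = 4.926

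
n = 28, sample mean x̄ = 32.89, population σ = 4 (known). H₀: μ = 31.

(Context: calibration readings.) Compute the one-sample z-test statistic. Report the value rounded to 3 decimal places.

test statistic = 2.500

SE = σ/√n = 4/√28 = 0.7559
z = (x̄−μ₀)/SE = (32.89−31)/0.7559 = 2.5002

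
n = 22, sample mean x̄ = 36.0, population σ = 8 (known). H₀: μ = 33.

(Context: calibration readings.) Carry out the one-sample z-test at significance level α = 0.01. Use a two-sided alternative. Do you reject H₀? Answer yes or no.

SE = σ/√n = 8/√22 = 1.7056
z = (x̄−μ₀)/SE = (36.0−33)/1.7056 = 1.7589
p-value (two-sided) = 0.07859
At α=0.01: p ≥ α → fail to reject H₀

reject H₀: no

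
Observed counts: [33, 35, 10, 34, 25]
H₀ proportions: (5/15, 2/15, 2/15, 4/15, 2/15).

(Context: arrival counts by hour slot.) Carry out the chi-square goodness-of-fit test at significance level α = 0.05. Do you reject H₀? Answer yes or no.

reject H₀: yes

n = 137; E_i = n·p_i = [45.67, 18.27, 18.27, 36.53, 18.27]
χ² = (33−45.67)²/45.67 + (35−18.27)²/18.27 + (10−18.27)²/18.27 + (34−36.53)²/36.53 + (25−18.27)²/18.27 = 25.2409
df = 4
p-value (upper-tail) = 0.00004
At α=0.05: p < α → reject H₀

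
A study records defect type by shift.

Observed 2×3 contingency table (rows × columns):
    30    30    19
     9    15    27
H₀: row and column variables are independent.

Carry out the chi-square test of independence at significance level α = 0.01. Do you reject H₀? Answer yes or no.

Row totals [79, 51], col totals [39, 45, 46], n=130
χ² = (30−23.70)²/23.70 + (30−27.35)²/27.35 + (19−27.95)²/27.95 + (9−15.30)²/15.30 + (15−17.65)²/17.65 + (27−18.05)²/18.05 = 12.2359
df = 2
p-value (upper-tail) = 0.00220
At α=0.01: p < α → reject H₀

reject H₀: yes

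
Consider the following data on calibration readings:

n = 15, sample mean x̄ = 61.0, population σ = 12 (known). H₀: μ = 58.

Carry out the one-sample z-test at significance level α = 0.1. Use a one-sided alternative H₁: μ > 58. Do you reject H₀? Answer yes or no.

reject H₀: no

SE = σ/√n = 12/√15 = 3.0984
z = (x̄−μ₀)/SE = (61.0−58)/3.0984 = 0.9682
p-value (one-sided, H₁ greater) = 0.16646
At α=0.1: p ≥ α → fail to reject H₀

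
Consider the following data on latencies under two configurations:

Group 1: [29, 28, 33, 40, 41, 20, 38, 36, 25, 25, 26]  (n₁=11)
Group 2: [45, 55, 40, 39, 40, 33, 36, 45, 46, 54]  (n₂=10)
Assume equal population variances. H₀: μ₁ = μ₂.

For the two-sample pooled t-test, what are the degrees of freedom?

df = n₁ + n₂ − 2 = 11 + 10 − 2 = 19

degrees of freedom = 19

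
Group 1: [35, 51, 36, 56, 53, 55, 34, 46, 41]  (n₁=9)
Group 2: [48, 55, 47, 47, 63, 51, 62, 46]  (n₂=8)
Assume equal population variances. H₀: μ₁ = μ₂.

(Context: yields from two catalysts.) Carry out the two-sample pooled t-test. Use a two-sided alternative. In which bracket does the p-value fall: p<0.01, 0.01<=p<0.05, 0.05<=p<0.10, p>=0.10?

p-value bracket: 0.05<=p<0.10

x̄₁=45.222, s₁=8.941, n₁=9
x̄₂=52.375, s₂=6.886, n₂=8
s_p² = [8·8.941² + 7·6.886²]/15 = 64.7620
SE = √(s_p²·(1/9+1/8)) = 3.9104
t = (45.222−52.375)/3.9104 = -1.8292
df = 15
p-value (two-sided) = 0.08732
→ bracket: 0.05<=p<0.10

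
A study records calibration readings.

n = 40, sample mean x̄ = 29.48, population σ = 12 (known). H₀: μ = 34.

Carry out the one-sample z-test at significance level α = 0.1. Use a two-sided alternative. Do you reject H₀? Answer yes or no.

reject H₀: yes

SE = σ/√n = 12/√40 = 1.8974
z = (x̄−μ₀)/SE = (29.48−34)/1.8974 = -2.3822
p-value (two-sided) = 0.01721
At α=0.1: p < α → reject H₀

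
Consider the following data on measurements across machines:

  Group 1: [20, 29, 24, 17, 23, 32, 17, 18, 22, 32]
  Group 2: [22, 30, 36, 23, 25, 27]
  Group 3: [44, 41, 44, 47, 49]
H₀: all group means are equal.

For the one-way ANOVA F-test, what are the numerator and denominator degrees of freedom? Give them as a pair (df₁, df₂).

k = 3 groups, N = 21 total
df = (k−1, N−k) = (3−1, 21−3) = (2, 18)

degrees of freedom = [2, 18]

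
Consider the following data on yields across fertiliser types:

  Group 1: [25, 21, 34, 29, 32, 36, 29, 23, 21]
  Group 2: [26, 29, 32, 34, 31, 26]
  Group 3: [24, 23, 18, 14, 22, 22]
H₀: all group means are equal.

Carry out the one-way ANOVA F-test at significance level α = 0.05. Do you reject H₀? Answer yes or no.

reject H₀: yes

Group means [27.78, 29.67, 20.50], grand mean 26.238
SSB = Σnᵢ(x̄ᵢ−x̄)² = 289.421; SSW = ΣΣ(x−x̄ᵢ)² = 374.389
MSB = 289.421/2 = 144.7103; MSW = 374.389/18 = 20.7994
F = MSB/MSW = 6.9574
df = (2, 18)
p-value (upper-tail) = 0.00577
At α=0.05: p < α → reject H₀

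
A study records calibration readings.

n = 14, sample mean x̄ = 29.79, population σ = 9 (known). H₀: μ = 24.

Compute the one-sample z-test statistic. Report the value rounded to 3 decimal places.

SE = σ/√n = 9/√14 = 2.4054
z = (x̄−μ₀)/SE = (29.79−24)/2.4054 = 2.4071

test statistic = 2.407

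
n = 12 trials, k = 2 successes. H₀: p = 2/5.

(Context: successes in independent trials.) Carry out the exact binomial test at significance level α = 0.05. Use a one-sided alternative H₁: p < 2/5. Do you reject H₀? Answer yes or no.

reject H₀: no

Exact binomial: n=12, k=2, p₀=2/5=0.4000
P(X≤2) from Σ C(n,i)·p₀^i·(1−p₀)^(n−i)
p-value (one-sided, H₁ less) = 0.08344
At α=0.05: p ≥ α → fail to reject H₀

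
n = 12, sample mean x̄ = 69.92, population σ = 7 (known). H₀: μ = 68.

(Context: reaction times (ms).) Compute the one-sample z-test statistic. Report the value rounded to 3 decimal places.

SE = σ/√n = 7/√12 = 2.0207
z = (x̄−μ₀)/SE = (69.92−68)/2.0207 = 0.9502

test statistic = 0.950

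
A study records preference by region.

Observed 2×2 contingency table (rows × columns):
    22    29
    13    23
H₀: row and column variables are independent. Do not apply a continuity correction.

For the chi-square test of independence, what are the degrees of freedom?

degrees of freedom = 1

df = (r−1)(c−1) = (2−1)·(2−1) = 1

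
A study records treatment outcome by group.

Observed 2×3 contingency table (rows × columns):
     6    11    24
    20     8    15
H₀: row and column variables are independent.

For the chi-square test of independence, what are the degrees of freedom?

df = (r−1)(c−1) = (2−1)·(3−1) = 2

degrees of freedom = 2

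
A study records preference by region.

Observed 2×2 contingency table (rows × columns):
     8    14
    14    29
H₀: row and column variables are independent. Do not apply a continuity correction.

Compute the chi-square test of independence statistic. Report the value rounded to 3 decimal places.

Row totals [22, 43], col totals [22, 43], n=65
χ² = (8−7.45)²/7.45 + (14−14.55)²/14.55 + (14−14.55)²/14.55 + (29−28.45)²/28.45 = 0.0941
df = 1

test statistic = 0.094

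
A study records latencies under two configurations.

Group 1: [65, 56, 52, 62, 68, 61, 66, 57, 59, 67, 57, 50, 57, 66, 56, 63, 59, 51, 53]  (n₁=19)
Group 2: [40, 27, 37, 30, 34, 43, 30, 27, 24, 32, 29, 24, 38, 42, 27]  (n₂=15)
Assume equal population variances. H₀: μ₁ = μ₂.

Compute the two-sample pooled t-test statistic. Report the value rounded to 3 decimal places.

x̄₁=59.211, s₁=5.613, n₁=19
x̄₂=32.267, s₂=6.375, n₂=15
s_p² = [18·5.613² + 14·6.375²]/32 = 35.5029
SE = √(s_p²·(1/19+1/15)) = 2.0580
t = (59.211−32.267)/2.0580 = 13.0922
df = 32

test statistic = 13.092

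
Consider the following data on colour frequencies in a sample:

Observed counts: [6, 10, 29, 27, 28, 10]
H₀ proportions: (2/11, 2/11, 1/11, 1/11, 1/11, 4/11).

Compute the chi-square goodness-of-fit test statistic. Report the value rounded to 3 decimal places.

test statistic = 134.700

n = 110; E_i = n·p_i = [20.00, 20.00, 10.00, 10.00, 10.00, 40.00]
χ² = (6−20.00)²/20.00 + (10−20.00)²/20.00 + (29−10.00)²/10.00 + (27−10.00)²/10.00 + (28−10.00)²/10.00 + (10−40.00)²/40.00 = 134.7000
df = 5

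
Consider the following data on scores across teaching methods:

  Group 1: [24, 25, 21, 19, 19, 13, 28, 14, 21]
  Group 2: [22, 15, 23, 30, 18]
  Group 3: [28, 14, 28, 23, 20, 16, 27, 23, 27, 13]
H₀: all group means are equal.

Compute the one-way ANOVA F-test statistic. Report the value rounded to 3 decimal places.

Group means [20.44, 21.60, 21.90], grand mean 21.292
SSB = Σnᵢ(x̄ᵢ−x̄)² = 10.636; SSW = ΣΣ(x−x̄ᵢ)² = 630.322
MSB = 10.636/2 = 5.3181; MSW = 630.322/21 = 30.0153
F = MSB/MSW = 0.1772
df = (2, 21)

test statistic = 0.177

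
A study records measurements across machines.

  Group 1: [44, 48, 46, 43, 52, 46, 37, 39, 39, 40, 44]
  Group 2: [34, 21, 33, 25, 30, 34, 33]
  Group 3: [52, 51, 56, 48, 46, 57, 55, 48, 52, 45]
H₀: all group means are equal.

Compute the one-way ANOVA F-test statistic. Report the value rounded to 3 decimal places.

Group means [43.45, 30.00, 51.00], grand mean 42.786
SSB = Σnᵢ(x̄ᵢ−x̄)² = 1823.987; SSW = ΣΣ(x−x̄ᵢ)² = 514.727
MSB = 1823.987/2 = 911.9935; MSW = 514.727/25 = 20.5891
F = MSB/MSW = 44.2950
df = (2, 25)

test statistic = 44.295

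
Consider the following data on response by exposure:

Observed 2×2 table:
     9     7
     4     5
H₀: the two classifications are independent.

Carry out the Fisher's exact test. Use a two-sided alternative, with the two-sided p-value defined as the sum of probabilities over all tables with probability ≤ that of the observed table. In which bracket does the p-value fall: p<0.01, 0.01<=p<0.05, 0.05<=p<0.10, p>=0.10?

Margins: r₁=16, r₂=9, c₁=13, c₂=12, n=25
p_obs = C(16,9)·C(9,4)/C(25,13); sum pmf over tables with pmf ≤ p_obs
p-value (two-sided) = 0.68817
→ bracket: p>=0.10

p-value bracket: p>=0.10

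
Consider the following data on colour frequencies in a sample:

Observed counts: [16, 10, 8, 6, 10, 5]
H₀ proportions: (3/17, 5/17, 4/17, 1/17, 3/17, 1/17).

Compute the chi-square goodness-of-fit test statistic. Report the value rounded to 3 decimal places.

n = 55; E_i = n·p_i = [9.71, 16.18, 12.94, 3.24, 9.71, 3.24]
χ² = (16−9.71)²/9.71 + (10−16.18)²/16.18 + (8−12.94)²/12.94 + (6−3.24)²/3.24 + (10−9.71)²/9.71 + (5−3.24)²/3.24 = 11.6606
df = 5

test statistic = 11.661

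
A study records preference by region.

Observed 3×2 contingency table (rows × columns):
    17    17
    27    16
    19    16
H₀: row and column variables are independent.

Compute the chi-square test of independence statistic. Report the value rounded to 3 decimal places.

test statistic = 1.342

Row totals [34, 43, 35], col totals [63, 49], n=112
χ² = (17−19.12)²/19.12 + (17−14.88)²/14.88 + (27−24.19)²/24.19 + (16−18.81)²/18.81 + (19−19.69)²/19.69 + (16−15.31)²/15.31 = 1.3421
df = 2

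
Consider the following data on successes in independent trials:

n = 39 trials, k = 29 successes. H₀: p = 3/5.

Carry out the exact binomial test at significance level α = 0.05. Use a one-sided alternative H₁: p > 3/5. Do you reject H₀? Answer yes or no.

reject H₀: yes

Exact binomial: n=39, k=29, p₀=3/5=0.6000
P(X≥29) from Σ C(n,i)·p₀^i·(1−p₀)^(n−i)
p-value (one-sided, H₁ greater) = 0.04505
At α=0.05: p < α → reject H₀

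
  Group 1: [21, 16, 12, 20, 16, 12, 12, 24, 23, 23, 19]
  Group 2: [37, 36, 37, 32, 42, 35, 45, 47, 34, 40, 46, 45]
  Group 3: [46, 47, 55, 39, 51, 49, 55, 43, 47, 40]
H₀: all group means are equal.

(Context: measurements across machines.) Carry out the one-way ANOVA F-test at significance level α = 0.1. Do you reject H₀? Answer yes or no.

reject H₀: yes

Group means [18.00, 39.67, 47.20], grand mean 34.727
SSB = Σnᵢ(x̄ᵢ−x̄)² = 4926.279; SSW = ΣΣ(x−x̄ᵢ)² = 790.267
MSB = 4926.279/2 = 2463.1394; MSW = 790.267/30 = 26.3422
F = MSB/MSW = 93.5054
df = (2, 30)
p-value (upper-tail) = 0.00000
At α=0.1: p < α → reject H₀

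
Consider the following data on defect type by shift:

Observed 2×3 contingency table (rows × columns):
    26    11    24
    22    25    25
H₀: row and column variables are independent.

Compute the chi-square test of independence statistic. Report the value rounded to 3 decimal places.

Row totals [61, 72], col totals [48, 36, 49], n=133
χ² = (26−22.02)²/22.02 + (11−16.51)²/16.51 + (24−22.47)²/22.47 + (22−25.98)²/25.98 + (25−19.49)²/19.49 + (25−26.53)²/26.53 = 4.9221
df = 2

test statistic = 4.922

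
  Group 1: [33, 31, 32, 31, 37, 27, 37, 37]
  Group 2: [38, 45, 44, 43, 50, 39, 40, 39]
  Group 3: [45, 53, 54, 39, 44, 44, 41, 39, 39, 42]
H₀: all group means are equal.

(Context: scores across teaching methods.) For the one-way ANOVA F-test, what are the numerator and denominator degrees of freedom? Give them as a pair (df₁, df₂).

k = 3 groups, N = 26 total
df = (k−1, N−k) = (3−1, 26−3) = (2, 23)

degrees of freedom = [2, 23]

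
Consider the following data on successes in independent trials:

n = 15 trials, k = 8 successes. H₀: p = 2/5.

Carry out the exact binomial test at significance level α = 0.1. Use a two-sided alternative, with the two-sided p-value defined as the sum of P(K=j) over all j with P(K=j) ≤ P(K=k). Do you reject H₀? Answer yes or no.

reject H₀: no

Exact binomial: n=15, k=8, p₀=2/5=0.4000
P(X=j) = C(n,j)·p₀^j·(1−p₀)^(n−j); p = Σ P(X=j) over j with P(X=j) ≤ P(X=8)
p-value (two-sided) = 0.30361
At α=0.1: p ≥ α → fail to reject H₀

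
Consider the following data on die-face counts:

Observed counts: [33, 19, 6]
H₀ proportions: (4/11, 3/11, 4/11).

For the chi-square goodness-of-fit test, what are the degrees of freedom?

degrees of freedom = 2

df = k − 1 = 3 − 1 = 2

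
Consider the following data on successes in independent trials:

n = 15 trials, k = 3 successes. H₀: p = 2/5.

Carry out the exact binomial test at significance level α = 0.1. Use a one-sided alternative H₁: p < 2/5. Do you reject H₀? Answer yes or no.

Exact binomial: n=15, k=3, p₀=2/5=0.4000
P(X≤3) from Σ C(n,i)·p₀^i·(1−p₀)^(n−i)
p-value (one-sided, H₁ less) = 0.09050
At α=0.1: p < α → reject H₀

reject H₀: yes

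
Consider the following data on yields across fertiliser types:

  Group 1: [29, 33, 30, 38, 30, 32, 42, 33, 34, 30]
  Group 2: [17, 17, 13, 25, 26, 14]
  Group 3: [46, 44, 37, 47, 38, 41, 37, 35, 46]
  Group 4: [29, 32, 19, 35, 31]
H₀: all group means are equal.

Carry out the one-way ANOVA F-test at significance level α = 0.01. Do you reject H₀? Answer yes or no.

Group means [33.10, 18.67, 41.22, 29.20], grand mean 32.000
SSB = Σnᵢ(x̄ᵢ−x̄)² = 1883.411; SSW = ΣΣ(x−x̄ᵢ)² = 624.589
MSB = 1883.411/3 = 627.8037; MSW = 624.589/26 = 24.0226
F = MSB/MSW = 26.1338
df = (3, 26)
p-value (upper-tail) = 0.00000
At α=0.01: p < α → reject H₀

reject H₀: yes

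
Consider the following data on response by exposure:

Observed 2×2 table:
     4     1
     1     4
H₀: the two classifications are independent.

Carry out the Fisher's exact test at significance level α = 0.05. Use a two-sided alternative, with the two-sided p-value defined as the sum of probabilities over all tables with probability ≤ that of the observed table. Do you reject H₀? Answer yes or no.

Margins: r₁=5, r₂=5, c₁=5, c₂=5, n=10
p_obs = C(5,4)·C(5,1)/C(10,5); sum pmf over tables with pmf ≤ p_obs
p-value (two-sided) = 0.20635
At α=0.05: p ≥ α → fail to reject H₀

reject H₀: no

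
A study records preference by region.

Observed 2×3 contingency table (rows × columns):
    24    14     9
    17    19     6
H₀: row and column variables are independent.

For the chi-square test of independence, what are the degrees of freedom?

degrees of freedom = 2

df = (r−1)(c−1) = (2−1)·(3−1) = 2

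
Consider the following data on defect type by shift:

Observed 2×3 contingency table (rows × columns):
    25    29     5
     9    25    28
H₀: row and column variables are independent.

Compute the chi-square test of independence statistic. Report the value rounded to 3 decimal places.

Row totals [59, 62], col totals [34, 54, 33], n=121
χ² = (25−16.58)²/16.58 + (29−26.33)²/26.33 + (5−16.09)²/16.09 + (9−17.42)²/17.42 + (25−27.67)²/27.67 + (28−16.91)²/16.91 = 23.7963
df = 2

test statistic = 23.796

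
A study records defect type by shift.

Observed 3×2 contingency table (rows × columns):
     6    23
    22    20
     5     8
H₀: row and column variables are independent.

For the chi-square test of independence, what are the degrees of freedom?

df = (r−1)(c−1) = (3−1)·(2−1) = 2

degrees of freedom = 2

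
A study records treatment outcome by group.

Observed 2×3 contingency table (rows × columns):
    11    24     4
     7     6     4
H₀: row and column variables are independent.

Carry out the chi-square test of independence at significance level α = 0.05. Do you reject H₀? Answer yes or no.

reject H₀: no

Row totals [39, 17], col totals [18, 30, 8], n=56
χ² = (11−12.54)²/12.54 + (24−20.89)²/20.89 + (4−5.57)²/5.57 + (7−5.46)²/5.46 + (6−9.11)²/9.11 + (4−2.43)²/2.43 = 3.6019
df = 2
p-value (upper-tail) = 0.16514
At α=0.05: p ≥ α → fail to reject H₀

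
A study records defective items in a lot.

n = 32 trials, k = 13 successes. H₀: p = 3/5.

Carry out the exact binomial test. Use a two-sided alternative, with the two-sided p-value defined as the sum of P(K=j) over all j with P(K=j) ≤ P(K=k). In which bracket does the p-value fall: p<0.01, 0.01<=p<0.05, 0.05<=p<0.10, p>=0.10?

Exact binomial: n=32, k=13, p₀=3/5=0.6000
P(X=j) = C(n,j)·p₀^j·(1−p₀)^(n−j); p = Σ P(X=j) over j with P(X=j) ≤ P(X=13)
p-value (two-sided) = 0.03003
→ bracket: 0.01<=p<0.05

p-value bracket: 0.01<=p<0.05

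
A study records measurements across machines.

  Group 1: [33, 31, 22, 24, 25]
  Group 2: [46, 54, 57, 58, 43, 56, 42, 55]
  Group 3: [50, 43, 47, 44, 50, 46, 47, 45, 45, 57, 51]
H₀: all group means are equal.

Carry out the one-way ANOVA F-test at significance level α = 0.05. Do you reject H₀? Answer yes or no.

Group means [27.00, 51.38, 47.73], grand mean 44.625
SSB = Σnᵢ(x̄ᵢ−x̄)² = 2023.568; SSW = ΣΣ(x−x̄ᵢ)² = 556.057
MSB = 2023.568/2 = 1011.7841; MSW = 556.057/21 = 26.4789
F = MSB/MSW = 38.2110
df = (2, 21)
p-value (upper-tail) = 0.00000
At α=0.05: p < α → reject H₀

reject H₀: yes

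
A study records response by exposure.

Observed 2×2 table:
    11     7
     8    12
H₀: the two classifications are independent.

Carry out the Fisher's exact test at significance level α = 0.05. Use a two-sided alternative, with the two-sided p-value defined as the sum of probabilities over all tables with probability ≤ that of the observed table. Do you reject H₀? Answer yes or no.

reject H₀: no

Margins: r₁=18, r₂=20, c₁=19, c₂=19, n=38
p_obs = C(18,11)·C(20,8)/C(38,19); sum pmf over tables with pmf ≤ p_obs
p-value (two-sided) = 0.32998
At α=0.05: p ≥ α → fail to reject H₀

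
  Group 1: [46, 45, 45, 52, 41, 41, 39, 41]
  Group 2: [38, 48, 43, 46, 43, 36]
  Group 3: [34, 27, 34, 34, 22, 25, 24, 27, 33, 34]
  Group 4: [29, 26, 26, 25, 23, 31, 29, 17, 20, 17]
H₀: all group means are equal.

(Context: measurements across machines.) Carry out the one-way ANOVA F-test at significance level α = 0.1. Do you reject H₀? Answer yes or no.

Group means [43.75, 42.33, 29.40, 24.30], grand mean 33.559
SSB = Σnᵢ(x̄ᵢ−x̄)² = 2323.049; SSW = ΣΣ(x−x̄ᵢ)² = 661.333
MSB = 2323.049/3 = 774.3497; MSW = 661.333/30 = 22.0444
F = MSB/MSW = 35.1267
df = (3, 30)
p-value (upper-tail) = 0.00000
At α=0.1: p < α → reject H₀

reject H₀: yes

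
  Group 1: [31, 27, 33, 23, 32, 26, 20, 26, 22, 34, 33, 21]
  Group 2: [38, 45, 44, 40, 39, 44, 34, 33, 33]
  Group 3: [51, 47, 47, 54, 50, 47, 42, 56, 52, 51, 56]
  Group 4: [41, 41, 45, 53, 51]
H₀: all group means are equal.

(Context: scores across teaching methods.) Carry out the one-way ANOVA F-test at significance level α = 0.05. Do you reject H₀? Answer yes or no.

reject H₀: yes

Group means [27.33, 38.89, 50.27, 46.20], grand mean 39.514
SSB = Σnᵢ(x̄ᵢ−x̄)² = 3280.706; SSW = ΣΣ(x−x̄ᵢ)² = 782.537
MSB = 3280.706/3 = 1093.5686; MSW = 782.537/33 = 23.7133
F = MSB/MSW = 46.1163
df = (3, 33)
p-value (upper-tail) = 0.00000
At α=0.05: p < α → reject H₀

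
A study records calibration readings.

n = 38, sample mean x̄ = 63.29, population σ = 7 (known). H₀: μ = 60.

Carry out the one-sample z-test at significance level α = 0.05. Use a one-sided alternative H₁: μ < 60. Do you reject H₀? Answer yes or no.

reject H₀: no

SE = σ/√n = 7/√38 = 1.1355
z = (x̄−μ₀)/SE = (63.29−60)/1.1355 = 2.8973
p-value (one-sided, H₁ less) = 0.99812
At α=0.05: p ≥ α → fail to reject H₀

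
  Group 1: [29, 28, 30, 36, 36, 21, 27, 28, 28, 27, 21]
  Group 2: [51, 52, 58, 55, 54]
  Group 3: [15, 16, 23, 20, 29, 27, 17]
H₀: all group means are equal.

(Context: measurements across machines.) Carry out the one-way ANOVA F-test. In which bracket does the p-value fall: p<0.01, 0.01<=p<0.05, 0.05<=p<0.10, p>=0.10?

Group means [28.27, 54.00, 21.00], grand mean 31.652
SSB = Σnᵢ(x̄ᵢ−x̄)² = 3417.036; SSW = ΣΣ(x−x̄ᵢ)² = 444.182
MSB = 3417.036/2 = 1708.5178; MSW = 444.182/20 = 22.2091
F = MSB/MSW = 76.9288
df = (2, 20)
p-value (upper-tail) = 0.00000
→ bracket: p<0.01

p-value bracket: p<0.01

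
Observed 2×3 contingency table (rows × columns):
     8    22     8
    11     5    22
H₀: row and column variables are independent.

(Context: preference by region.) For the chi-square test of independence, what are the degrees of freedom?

degrees of freedom = 2

df = (r−1)(c−1) = (2−1)·(3−1) = 2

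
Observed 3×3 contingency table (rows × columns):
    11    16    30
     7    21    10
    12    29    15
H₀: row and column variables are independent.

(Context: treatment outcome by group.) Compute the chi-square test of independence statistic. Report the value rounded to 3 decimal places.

Row totals [57, 38, 56], col totals [30, 66, 55], n=151
χ² = (11−11.32)²/11.32 + (16−24.91)²/24.91 + (30−20.76)²/20.76 + (7−7.55)²/7.55 + (21−16.61)²/16.61 + (10−13.84)²/13.84 + (12−11.13)²/11.13 + (29−24.48)²/24.48 + (15−20.40)²/20.40 = 11.9089
df = 4

test statistic = 11.909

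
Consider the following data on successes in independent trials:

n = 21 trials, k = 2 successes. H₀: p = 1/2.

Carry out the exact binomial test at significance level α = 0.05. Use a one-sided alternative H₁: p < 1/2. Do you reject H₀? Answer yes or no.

Exact binomial: n=21, k=2, p₀=1/2=0.5000
P(X≤2) from Σ C(n,i)·p₀^i·(1−p₀)^(n−i)
p-value (one-sided, H₁ less) = 0.00011
At α=0.05: p < α → reject H₀

reject H₀: yes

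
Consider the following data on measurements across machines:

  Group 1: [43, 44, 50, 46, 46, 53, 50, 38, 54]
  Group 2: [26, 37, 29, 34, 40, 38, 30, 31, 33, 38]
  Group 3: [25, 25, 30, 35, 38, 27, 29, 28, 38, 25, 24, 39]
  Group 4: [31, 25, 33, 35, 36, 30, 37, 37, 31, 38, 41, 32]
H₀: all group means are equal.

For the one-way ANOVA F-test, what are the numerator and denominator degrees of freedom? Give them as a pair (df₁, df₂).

k = 4 groups, N = 43 total
df = (k−1, N−k) = (4−1, 43−4) = (3, 39)

degrees of freedom = [3, 39]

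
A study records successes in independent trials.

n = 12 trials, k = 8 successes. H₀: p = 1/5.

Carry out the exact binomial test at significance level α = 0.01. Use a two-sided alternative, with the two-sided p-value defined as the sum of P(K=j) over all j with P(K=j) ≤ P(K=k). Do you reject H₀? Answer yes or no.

Exact binomial: n=12, k=8, p₀=1/5=0.2000
P(X=j) = C(n,j)·p₀^j·(1−p₀)^(n−j); p = Σ P(X=j) over j with P(X=j) ≤ P(X=8)
p-value (two-sided) = 0.00058
At α=0.01: p < α → reject H₀

reject H₀: yes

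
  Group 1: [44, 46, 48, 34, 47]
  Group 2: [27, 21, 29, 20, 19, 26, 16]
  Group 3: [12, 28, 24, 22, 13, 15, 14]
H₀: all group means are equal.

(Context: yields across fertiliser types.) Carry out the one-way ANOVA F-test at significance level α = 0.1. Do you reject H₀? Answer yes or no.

Group means [43.80, 22.57, 18.29], grand mean 26.579
SSB = Σnᵢ(x̄ᵢ−x̄)² = 2076.689; SSW = ΣΣ(x−x̄ᵢ)² = 503.943
MSB = 2076.689/2 = 1038.3444; MSW = 503.943/16 = 31.4964
F = MSB/MSW = 32.9671
df = (2, 16)
p-value (upper-tail) = 0.00000
At α=0.1: p < α → reject H₀

reject H₀: yes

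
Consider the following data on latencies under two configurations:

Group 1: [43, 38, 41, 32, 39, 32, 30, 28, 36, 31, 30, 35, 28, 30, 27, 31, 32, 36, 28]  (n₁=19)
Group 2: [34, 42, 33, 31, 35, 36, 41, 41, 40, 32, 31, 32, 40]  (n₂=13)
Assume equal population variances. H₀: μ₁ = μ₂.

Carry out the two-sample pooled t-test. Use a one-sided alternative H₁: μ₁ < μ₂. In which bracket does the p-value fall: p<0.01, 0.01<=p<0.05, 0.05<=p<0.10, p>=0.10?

p-value bracket: 0.01<=p<0.05

x̄₁=33.000, s₁=4.690, n₁=19
x̄₂=36.000, s₂=4.223, n₂=13
s_p² = [18·4.690² + 12·4.223²]/30 = 20.3333
SE = √(s_p²·(1/19+1/13)) = 1.6230
t = (33.000−36.000)/1.6230 = -1.8484
df = 30
p-value (one-sided, H₁ less) = 0.03721
→ bracket: 0.01<=p<0.05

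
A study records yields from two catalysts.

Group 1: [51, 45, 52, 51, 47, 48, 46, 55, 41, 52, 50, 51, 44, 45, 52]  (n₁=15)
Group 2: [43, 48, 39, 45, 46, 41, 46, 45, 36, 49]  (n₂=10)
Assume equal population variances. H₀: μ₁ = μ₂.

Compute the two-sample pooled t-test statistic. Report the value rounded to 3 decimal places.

test statistic = 3.018

x̄₁=48.667, s₁=3.867, n₁=15
x̄₂=43.800, s₂=4.077, n₂=10
s_p² = [14·3.867² + 9·4.077²]/23 = 15.6058
SE = √(s_p²·(1/15+1/10)) = 1.6128
t = (48.667−43.800)/1.6128 = 3.0176
df = 23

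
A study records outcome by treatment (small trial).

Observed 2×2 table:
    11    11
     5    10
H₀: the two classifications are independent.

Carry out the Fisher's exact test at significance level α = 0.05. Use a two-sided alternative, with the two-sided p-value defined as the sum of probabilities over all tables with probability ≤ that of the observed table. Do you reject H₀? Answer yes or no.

reject H₀: no

Margins: r₁=22, r₂=15, c₁=16, c₂=21, n=37
p_obs = C(22,11)·C(15,5)/C(37,16); sum pmf over tables with pmf ≤ p_obs
p-value (two-sided) = 0.50004
At α=0.05: p ≥ α → fail to reject H₀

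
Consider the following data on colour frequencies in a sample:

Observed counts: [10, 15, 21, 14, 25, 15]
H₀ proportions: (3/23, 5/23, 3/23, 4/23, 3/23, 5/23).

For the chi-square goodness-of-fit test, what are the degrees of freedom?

df = k − 1 = 6 − 1 = 5

degrees of freedom = 5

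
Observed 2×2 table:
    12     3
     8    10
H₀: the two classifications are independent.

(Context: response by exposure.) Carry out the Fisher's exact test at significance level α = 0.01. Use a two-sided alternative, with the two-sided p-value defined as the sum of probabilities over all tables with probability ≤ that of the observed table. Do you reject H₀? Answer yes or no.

reject H₀: no

Margins: r₁=15, r₂=18, c₁=20, c₂=13, n=33
p_obs = C(15,12)·C(18,8)/C(33,20); sum pmf over tables with pmf ≤ p_obs
p-value (two-sided) = 0.07244
At α=0.01: p ≥ α → fail to reject H₀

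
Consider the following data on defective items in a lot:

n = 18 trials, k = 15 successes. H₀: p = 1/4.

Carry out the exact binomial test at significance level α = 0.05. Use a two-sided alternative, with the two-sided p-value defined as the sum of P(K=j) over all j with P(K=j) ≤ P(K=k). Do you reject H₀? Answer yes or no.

Exact binomial: n=18, k=15, p₀=1/4=0.2500
P(X=j) = C(n,j)·p₀^j·(1−p₀)^(n−j); p = Σ P(X=j) over j with P(X=j) ≤ P(X=15)
p-value (two-sided) = 0.00000
At α=0.05: p < α → reject H₀

reject H₀: yes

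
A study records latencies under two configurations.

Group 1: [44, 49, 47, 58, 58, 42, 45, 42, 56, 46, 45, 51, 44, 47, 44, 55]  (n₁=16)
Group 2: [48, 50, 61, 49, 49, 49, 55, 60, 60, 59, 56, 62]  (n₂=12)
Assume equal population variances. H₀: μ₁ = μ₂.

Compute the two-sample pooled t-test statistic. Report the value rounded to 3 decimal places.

x̄₁=48.312, s₁=5.570, n₁=16
x̄₂=54.833, s₂=5.508, n₂=12
s_p² = [15·5.570² + 11·5.508²]/26 = 30.7348
SE = √(s_p²·(1/16+1/12)) = 2.1171
t = (48.312−54.833)/2.1171 = -3.0801
df = 26

test statistic = -3.080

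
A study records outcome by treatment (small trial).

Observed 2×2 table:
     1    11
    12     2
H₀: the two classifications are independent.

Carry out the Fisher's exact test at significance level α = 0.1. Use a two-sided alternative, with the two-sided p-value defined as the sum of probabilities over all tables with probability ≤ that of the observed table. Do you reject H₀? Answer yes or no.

reject H₀: yes

Margins: r₁=12, r₂=14, c₁=13, c₂=13, n=26
p_obs = C(12,1)·C(14,12)/C(26,13); sum pmf over tables with pmf ≤ p_obs
p-value (two-sided) = 0.00021
At α=0.1: p < α → reject H₀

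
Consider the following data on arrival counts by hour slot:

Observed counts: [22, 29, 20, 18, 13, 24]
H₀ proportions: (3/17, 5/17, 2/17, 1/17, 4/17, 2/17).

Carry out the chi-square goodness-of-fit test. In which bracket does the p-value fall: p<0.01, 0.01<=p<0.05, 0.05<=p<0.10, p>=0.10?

n = 126; E_i = n·p_i = [22.24, 37.06, 14.82, 7.41, 29.65, 14.82]
χ² = (22−22.24)²/22.24 + (29−37.06)²/37.06 + (20−14.82)²/14.82 + (18−7.41)²/7.41 + (13−29.65)²/29.65 + (24−14.82)²/14.82 = 33.7168
df = 5
p-value (upper-tail) = 0.00000
→ bracket: p<0.01

p-value bracket: p<0.01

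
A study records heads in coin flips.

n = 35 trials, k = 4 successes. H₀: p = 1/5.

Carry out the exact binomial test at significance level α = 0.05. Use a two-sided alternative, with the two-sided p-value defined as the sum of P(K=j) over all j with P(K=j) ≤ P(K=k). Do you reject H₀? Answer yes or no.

Exact binomial: n=35, k=4, p₀=1/5=0.2000
P(X=j) = C(n,j)·p₀^j·(1−p₀)^(n−j); p = Σ P(X=j) over j with P(X=j) ≤ P(X=4)
p-value (two-sided) = 0.28922
At α=0.05: p ≥ α → fail to reject H₀

reject H₀: no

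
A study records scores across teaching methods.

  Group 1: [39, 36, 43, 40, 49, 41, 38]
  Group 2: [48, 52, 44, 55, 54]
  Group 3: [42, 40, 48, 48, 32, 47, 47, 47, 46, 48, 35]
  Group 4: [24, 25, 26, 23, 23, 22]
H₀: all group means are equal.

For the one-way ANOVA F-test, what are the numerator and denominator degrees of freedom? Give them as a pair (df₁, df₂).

k = 4 groups, N = 29 total
df = (k−1, N−k) = (4−1, 29−4) = (3, 25)

degrees of freedom = [3, 25]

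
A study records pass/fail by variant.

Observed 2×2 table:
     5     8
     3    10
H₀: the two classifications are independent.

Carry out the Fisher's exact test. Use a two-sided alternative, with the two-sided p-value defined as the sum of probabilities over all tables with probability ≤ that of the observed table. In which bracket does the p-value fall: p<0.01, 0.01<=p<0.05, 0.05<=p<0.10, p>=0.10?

Margins: r₁=13, r₂=13, c₁=8, c₂=18, n=26
p_obs = C(13,5)·C(13,3)/C(26,8); sum pmf over tables with pmf ≤ p_obs
p-value (two-sided) = 0.67277
→ bracket: p>=0.10

p-value bracket: p>=0.10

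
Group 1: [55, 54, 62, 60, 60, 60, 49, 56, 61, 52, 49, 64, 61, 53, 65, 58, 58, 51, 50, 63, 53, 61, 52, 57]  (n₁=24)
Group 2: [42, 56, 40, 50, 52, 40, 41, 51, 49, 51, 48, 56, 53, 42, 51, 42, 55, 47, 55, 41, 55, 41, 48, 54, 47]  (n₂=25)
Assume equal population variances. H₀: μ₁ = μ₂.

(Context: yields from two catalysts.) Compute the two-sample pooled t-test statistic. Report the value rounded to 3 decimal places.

x̄₁=56.833, s₁=4.931, n₁=24
x̄₂=48.280, s₂=5.653, n₂=25
s_p² = [23·4.931² + 24·5.653²]/47 = 28.2207
SE = √(s_p²·(1/24+1/25)) = 1.5181
t = (56.833−48.280)/1.5181 = 5.6342
df = 47

test statistic = 5.634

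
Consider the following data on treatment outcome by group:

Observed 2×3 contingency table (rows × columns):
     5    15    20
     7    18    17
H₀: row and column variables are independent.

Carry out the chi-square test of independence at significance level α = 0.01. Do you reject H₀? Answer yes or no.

Row totals [40, 42], col totals [12, 33, 37], n=82
χ² = (5−5.85)²/5.85 + (15−16.10)²/16.10 + (20−18.05)²/18.05 + (7−6.15)²/6.15 + (18−16.90)²/16.90 + (17−18.95)²/18.95 = 0.8010
df = 2
p-value (upper-tail) = 0.66999
At α=0.01: p ≥ α → fail to reject H₀

reject H₀: no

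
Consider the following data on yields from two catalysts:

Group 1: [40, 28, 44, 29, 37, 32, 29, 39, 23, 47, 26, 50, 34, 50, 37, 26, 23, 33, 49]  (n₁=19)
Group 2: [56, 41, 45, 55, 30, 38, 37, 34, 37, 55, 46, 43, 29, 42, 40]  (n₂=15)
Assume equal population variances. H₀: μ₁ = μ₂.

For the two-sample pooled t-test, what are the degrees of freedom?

df = n₁ + n₂ − 2 = 19 + 15 − 2 = 32

degrees of freedom = 32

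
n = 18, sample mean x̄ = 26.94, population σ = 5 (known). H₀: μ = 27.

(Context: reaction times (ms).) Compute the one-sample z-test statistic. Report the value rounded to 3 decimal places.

SE = σ/√n = 5/√18 = 1.1785
z = (x̄−μ₀)/SE = (26.94−27)/1.1785 = -0.0509

test statistic = -0.051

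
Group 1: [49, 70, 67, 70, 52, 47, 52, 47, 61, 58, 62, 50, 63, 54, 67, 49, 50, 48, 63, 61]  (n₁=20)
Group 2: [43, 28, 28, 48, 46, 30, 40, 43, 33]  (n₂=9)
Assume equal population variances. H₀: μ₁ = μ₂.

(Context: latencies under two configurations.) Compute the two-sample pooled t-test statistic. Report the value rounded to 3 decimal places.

test statistic = 6.000

x̄₁=57.000, s₁=8.059, n₁=20
x̄₂=37.667, s₂=7.953, n₂=9
s_p² = [19·8.059² + 8·7.953²]/27 = 64.4444
SE = √(s_p²·(1/20+1/9)) = 3.2222
t = (57.000−37.667)/3.2222 = 6.0000
df = 27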